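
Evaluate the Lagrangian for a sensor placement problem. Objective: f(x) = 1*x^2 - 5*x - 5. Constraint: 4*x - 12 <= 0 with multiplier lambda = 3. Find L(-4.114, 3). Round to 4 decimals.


Step 1: Evaluate f(x).
f(-4.114) = 1*(-4.114)^2 - 5*(-4.114) - 5 = 32.495
Step 2: Evaluate g(x).
g(-4.114) = 4*-4.114 - 12 = -28.456
Step 3: Compute Lagrangian.
L = 32.495 + 3*-28.456 = -52.873


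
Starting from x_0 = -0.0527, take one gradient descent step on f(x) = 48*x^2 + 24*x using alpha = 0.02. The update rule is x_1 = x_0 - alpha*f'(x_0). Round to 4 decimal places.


We compute the gradient at x_0 and apply the update.
f'(x) = 96*x + 24
f'(-0.0527) = 96*-0.0527 + 24 = 18.9408
x_1 = -0.0527 - 0.02*18.9408 = -0.4315


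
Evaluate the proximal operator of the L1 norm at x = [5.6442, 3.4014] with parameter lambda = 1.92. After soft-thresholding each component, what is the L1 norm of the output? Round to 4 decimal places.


Soft-thresholding with lambda = 1.92:
prox(5.6442) = sign(5.6442)*max(|5.6442| - 1.92, 0) = 3.7242
prox(3.4014) = sign(3.4014)*max(|3.4014| - 1.92, 0) = 1.4814
prox(x) = [3.7242, 1.4814]
||prox(x)||_1 = 3.7242 + 1.4814 = 5.2056


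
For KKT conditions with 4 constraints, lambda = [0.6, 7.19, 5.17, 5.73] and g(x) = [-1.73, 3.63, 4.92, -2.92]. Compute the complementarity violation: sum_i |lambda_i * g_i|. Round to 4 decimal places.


KKT complementary slackness check:
lambda_1 * g_1 = 0.6 * -1.73 = -1.038
lambda_2 * g_2 = 7.19 * 3.63 = 26.0997
lambda_3 * g_3 = 5.17 * 4.92 = 25.4364
lambda_4 * g_4 = 5.73 * -2.92 = -16.7316
Total violation = 1.038 + 26.0997 + 25.4364 + 16.7316 = 69.3057


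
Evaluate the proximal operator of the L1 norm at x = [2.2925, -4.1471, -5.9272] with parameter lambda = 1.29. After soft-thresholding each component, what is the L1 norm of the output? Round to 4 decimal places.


Soft-thresholding with lambda = 1.29:
prox(2.2925) = sign(2.2925)*max(|2.2925| - 1.29, 0) = 1.0025
prox(-4.1471) = sign(-4.1471)*max(|-4.1471| - 1.29, 0) = -2.8571
prox(-5.9272) = sign(-5.9272)*max(|-5.9272| - 1.29, 0) = -4.6372
prox(x) = [1.0025, -2.8571, -4.6372]
||prox(x)||_1 = 1.0025 + 2.8571 + 4.6372 = 8.4968


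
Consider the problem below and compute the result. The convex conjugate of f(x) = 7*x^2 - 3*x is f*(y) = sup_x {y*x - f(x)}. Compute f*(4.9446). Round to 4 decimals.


f*(y) = sup_x {y*x - a*x^2 - b*x} = sup_x {(y-b)*x - a*x^2}
FOC: (y - b) - 2a*x = 0 => x* = (y - b)/(2a)
x* = (4.9446 + 3)/(2*7) = 0.5675
f*(4.9446) = (y-b)^2/(4a) = (4.9446 + 3)^2/(4*7)
= 63.1167/28 = 2.2542


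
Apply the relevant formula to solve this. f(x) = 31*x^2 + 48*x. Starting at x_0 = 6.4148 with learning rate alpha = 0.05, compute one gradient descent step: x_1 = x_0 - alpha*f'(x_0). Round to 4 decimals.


We compute the gradient at x_0 and apply the update.
f'(x) = 62*x + 48
f'(6.4148) = 62*6.4148 + 48 = 445.7176
x_1 = 6.4148 - 0.05*445.7176 = -15.8711


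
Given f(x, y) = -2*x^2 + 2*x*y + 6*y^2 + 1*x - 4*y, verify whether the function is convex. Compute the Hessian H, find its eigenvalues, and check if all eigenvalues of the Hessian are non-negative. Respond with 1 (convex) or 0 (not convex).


The Hessian of f(x,y) = -2*x^2 + 2*x*y + 6*y^2 + 1*x - 4*y is:
H = [[-4, 2], [2, 12]]
Trace = -4 + 12 = 8
Determinant = -4*12 - (2)^2 = -52
Discriminant = (8)^2 - 4*-52 = 272.0
Eigenvalues: lambda_1 = -4.2462, lambda_2 = 12.2462
The function is not convex.

0


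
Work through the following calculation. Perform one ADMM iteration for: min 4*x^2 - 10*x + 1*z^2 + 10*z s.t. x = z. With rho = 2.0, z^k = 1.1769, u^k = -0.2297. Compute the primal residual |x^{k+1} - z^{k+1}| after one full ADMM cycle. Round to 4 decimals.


ADMM iteration with rho = 2.0, z^k = 1.1769, u^k = -0.2297
Step 1: x-update.
Minimize 4*x^2 - 10*x + (2.0/2)*(x - 1.1769 - 0.2297)^2
FOC: (2*4 + 2.0)*x = 10 + 2.0*(1.1769 + 0.2297)
x^{k+1} = 1.2813
Step 2: z-update.
Minimize 1*z^2 + 10*z + (2.0/2)*(1.2813 - z - 0.2297)^2
FOC: (2*1 + 2.0)*z = -10 + 2.0*(1.2813 - 0.2297)
z^{k+1} = -1.9742
Step 3: u-update.
u^{k+1} = -0.2297 + 1.2813 + 1.9742 = 3.0258
Step 4: Primal residual = |1.2813 + 1.9742| = 3.2555


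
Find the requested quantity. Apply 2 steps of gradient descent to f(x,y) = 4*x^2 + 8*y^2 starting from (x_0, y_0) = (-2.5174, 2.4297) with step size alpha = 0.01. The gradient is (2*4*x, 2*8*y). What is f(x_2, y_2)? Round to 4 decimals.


Gradient descent on f(x,y) = 4*x^2 + 8*y^2.
Starting point: (-2.5174, 2.4297), alpha = 0.01
Step 1: grad_x = 2*4*-2.5174 = -20.1392, grad_y = 2*8*2.4297 = 38.8752
  x_1 = -2.5174 - 0.01*-20.1392 = -2.316
  y_1 = 2.4297 - 0.01*38.8752 = 2.0409
Step 2: grad_x = 2*4*-2.316 = -18.5281, grad_y = 2*8*2.0409 = 32.6552
  x_2 = -2.316 - 0.01*-18.5281 = -2.1307
  y_2 = 2.0409 - 0.01*32.6552 = 1.7144
f(-2.1307, 1.7144) = 4*(-2.1307)^2 + 8*1.7144^2 = 41.6732


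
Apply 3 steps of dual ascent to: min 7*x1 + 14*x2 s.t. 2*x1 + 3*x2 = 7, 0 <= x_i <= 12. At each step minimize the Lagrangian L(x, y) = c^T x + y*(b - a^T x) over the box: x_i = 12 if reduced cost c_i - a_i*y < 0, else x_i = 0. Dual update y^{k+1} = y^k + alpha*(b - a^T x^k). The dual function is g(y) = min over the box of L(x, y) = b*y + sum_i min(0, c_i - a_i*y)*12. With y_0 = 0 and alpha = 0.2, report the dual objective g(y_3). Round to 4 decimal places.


Dual ascent for LP: min 7*x1 + 14*x2, 2*x1 + 3*x2 = 7, 0 <= x_i <= 12
Step 1: y^k = 0.0, reduced costs: (7.0, 14.0)
  x^k = (0.0, 0.0), subgradient = b - a^T x = 7.0
  y^{k+1} = 0.0 + 0.2*7.0 = 1.4
Step 2: y^k = 1.4, reduced costs: (4.2, 9.8)
  x^k = (0.0, 0.0), subgradient = b - a^T x = 7.0
  y^{k+1} = 1.4 + 0.2*7.0 = 2.8
Step 3: y^k = 2.8, reduced costs: (1.4, 5.6)
  x^k = (0.0, 0.0), subgradient = b - a^T x = 7.0
  y^{k+1} = 2.8 + 0.2*7.0 = 4.2
Dual objective at y_3 = 4.2: reduced costs (-1.4, 1.4), box minimizer x = (12.0, 0.0)
g(y_3) = b*y + (c1 - a1*y)*x1 + (c2 - a2*y)*x2 = 7*4.2 + (-1.4)*12.0 + 1.4*0.0 = 29.4 - 16.8 + 0.0 = 12.6


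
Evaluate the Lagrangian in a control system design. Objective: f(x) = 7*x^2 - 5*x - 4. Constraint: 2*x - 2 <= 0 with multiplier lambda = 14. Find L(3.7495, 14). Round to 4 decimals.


Step 1: Evaluate f(x).
f(3.7495) = 7*3.7495^2 - 5*3.7495 - 4 = 75.6638
Step 2: Evaluate g(x).
g(3.7495) = 2*3.7495 - 2 = 5.499
Step 3: Compute Lagrangian.
L = 75.6638 + 14*5.499 = 152.6498


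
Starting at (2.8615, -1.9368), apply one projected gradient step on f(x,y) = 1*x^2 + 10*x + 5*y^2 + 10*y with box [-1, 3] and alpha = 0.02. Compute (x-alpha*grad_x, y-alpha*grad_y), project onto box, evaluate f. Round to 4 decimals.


Step 1: Compute gradient at (2.8615, -1.9368).
grad_x = 2*1*2.8615 + 10 = 15.723
grad_y = 2*5*-1.9368 + 10 = -9.368
Step 2: Gradient step.
x_raw = 2.8615 - 0.02*15.723 = 2.547
y_raw = -1.9368 - 0.02*-9.368 = -1.7494
Step 3: Project onto [-1, 3].
x_proj = clip(2.547) = 2.547
y_proj = clip(-1.7494) = -1.0
Step 4: Evaluate f.
f(2.547, -1.0) = 26.9578


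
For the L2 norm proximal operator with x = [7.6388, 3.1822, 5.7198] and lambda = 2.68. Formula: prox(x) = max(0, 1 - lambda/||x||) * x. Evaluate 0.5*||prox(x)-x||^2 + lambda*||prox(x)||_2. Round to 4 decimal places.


Step 1: Compute ||x||.
||x|| = 10.0595
Step 2: Compute scaling factor.
scale = max(0, 1 - 2.68/10.0595) = 0.7336
Step 3: prox(x) = [5.6037, 2.3344, 4.196]
||prox(x)|| = 7.3795
Step 4: Proximal objective.
0.5*||prox-x||^2 = 3.5912
lambda*||prox|| = 19.7771
Total = 23.3683


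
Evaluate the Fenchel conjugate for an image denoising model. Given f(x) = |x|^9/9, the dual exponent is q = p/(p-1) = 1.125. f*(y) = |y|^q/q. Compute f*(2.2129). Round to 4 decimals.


The conjugate exponent q satisfies 1/p + 1/q = 1.
p = 9, so q = 9/(9 - 1) = 1.125
|y|^q = 2.2129^1.125 = 2.4439
f*(2.2129) = 2.4439 / 1.125 = 2.1723


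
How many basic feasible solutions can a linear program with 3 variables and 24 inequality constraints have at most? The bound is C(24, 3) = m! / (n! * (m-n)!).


Each vertex corresponds to some choice of n active constraints out of m, so the number of vertices is at most C(m, n) = m! / (n!(m-n)!).
m = 24, n = 3
Numerator: 24 * 23 * 22
Denominator: 3! = 6
C(24, 3) = 2024


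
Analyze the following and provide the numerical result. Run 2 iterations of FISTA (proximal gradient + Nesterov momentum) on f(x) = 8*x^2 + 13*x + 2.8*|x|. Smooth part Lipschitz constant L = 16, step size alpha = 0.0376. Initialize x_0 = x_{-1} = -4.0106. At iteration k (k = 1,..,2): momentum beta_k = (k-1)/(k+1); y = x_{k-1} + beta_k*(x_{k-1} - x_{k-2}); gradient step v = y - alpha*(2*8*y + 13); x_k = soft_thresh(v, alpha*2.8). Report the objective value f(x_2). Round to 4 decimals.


FISTA on f(x) = 8*x^2 + 13*x + 2.8*|x|
L = 16, alpha = 0.0376
Iteration 1: beta = 0.0, y = -4.0106 + 0.0*(-4.0106 + 4.0106) = -4.0106
  grad(y) = -51.1696, v = y - alpha*grad = -2.0866
  prox(v) = soft_thresh(-2.0866, 0.1053) = -1.9813
Iteration 2: beta = 0.3333, y = -1.9813 + 0.3333*(-1.9813 + 4.0106) = -1.3049
  grad(y) = -7.8788, v = y - alpha*grad = -1.0087
  prox(v) = soft_thresh(-1.0087, 0.1053) = -0.9034
f(x_2) = 8*(-0.9034)^2 + 13*(-0.9034) + 2.8*|-0.9034| = -2.6856


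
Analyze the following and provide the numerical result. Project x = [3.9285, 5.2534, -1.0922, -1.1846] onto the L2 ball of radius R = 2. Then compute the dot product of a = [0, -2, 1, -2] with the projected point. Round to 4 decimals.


Step 1: Compute ||x|| (intermediates to 6 decimals).
||x|| = sqrt(3.9285^2 + 5.2534^2 + (-1.0922)^2 + (-1.1846)^2) = 6.754813
Step 2: Project.
Since ||x|| > R, scale = R/||x|| = 2/6.754813 = 0.296085, proj(x) = scale * x
proj(x) = [1.16317, 1.555453, -0.323384, -0.350742]
Step 3: Dot product.
a^T * proj(x) = 0*1.16317 - 2*1.555453 + 1*(-0.323384) - 2*(-0.350742) = -2.7328


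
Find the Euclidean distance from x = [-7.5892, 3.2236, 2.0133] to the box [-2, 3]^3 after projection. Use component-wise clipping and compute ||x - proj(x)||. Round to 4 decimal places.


Project each component onto [-2, 3].
clip(-7.5892) = -2.0, clip(3.2236) = 3.0, clip(2.0133) = 2.0133
Projection = [-2.0, 3.0, 2.0133]
Squared diffs: [31.2392, 0.05, 0.0]
Distance = sqrt(31.2892) = 5.5937


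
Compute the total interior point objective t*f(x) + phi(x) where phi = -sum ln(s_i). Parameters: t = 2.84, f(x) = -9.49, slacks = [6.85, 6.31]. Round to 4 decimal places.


Step 1: Compute log-barrier.
ln values: [1.9242, 1.8421]
phi = -(1.9242 + 1.8421) = -3.7664
Step 2: Compute augmented objective.
t*f(x) = 2.84*-9.49 = -26.9516
Total = -26.9516 - 3.7664 = -30.718


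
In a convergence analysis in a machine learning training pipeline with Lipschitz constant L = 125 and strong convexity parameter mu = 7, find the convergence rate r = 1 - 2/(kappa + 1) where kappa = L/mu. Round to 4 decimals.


Step 1: Compute the condition number.
kappa = L/mu = 125/7 = 17.8571
Step 2: Compute the convergence rate.
r = 1 - 2/(kappa + 1) = 1 - 2*mu/(L + mu) = (L - mu)/(L + mu) = 118/132 = 0.8939


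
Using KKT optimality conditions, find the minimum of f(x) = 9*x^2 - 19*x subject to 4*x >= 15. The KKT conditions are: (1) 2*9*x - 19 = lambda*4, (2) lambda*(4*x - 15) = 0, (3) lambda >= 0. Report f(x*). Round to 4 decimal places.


Step 1: Try lambda = 0 (constraint inactive).
x_unc = 19/(2*9) = 1.0556
Check: 4*1.0556 = 4.2224 < 15 -- violated!
Step 2: Constraint must be active: 4*x = 15
x* = 15/4 = 3.75
lambda = (2*9*3.75 - 19)/4 = 12.125
Step 3: Compute optimal value.
f(x*) = 9*3.75^2 - 19*3.75 = 55.3125


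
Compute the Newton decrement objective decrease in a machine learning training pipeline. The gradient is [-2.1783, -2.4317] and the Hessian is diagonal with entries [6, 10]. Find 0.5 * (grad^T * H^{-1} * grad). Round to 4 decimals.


Step 1: H is diagonal, so H^(-1) * g = [-0.3631, -0.2432].
Step 2: g^T H^(-1) g = sum_i g_i^2 / H_ii
  = (-2.1783)^2/6 + (-2.4317)^2/10
  = 0.7908 + 0.5913 = 1.3821
Step 3: Objective decrease = 0.5 * g^T H^(-1) g = 0.6911


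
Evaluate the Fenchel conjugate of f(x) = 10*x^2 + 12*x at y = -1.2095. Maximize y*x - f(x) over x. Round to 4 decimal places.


f*(y) = sup_x {y*x - a*x^2 - b*x} = sup_x {(y-b)*x - a*x^2}
FOC: (y - b) - 2a*x = 0 => x* = (y - b)/(2a)
x* = (-1.2095 - 12)/(2*10) = -0.6605
f*(-1.2095) = (y-b)^2/(4a) = (-1.2095 - 12)^2/(4*10)
= 174.4909/40 = 4.3623


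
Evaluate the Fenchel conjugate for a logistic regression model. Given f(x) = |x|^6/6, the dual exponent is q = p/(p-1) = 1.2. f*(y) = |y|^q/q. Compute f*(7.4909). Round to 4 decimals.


The conjugate exponent q satisfies 1/p + 1/q = 1.
p = 6, so q = 6/(6 - 1) = 1.2
|y|^q = 7.4909^1.2 = 11.2057
f*(7.4909) = 11.2057 / 1.2 = 9.3381


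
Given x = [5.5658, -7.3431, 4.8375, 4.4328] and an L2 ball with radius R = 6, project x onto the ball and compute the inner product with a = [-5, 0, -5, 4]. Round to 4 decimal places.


Step 1: Compute ||x|| (intermediates to 6 decimals).
||x|| = sqrt(5.5658^2 + (-7.3431)^2 + 4.8375^2 + 4.4328^2) = 11.311515
Step 2: Project.
Since ||x|| > R, scale = R/||x|| = 6/11.311515 = 0.530433, proj(x) = scale * x
proj(x) = [2.952284, -3.895023, 2.56597, 2.351303]
Step 3: Dot product.
a^T * proj(x) = -5*2.952284 + 0*(-3.895023) - 5*2.56597 + 4*2.351303 = -18.1861


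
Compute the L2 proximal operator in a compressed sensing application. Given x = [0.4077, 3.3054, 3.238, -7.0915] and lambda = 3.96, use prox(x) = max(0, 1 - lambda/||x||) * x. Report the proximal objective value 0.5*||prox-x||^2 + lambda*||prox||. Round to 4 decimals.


Step 1: Compute ||x||.
||x|| = 8.4774
Step 2: Compute scaling factor.
scale = max(0, 1 - 3.96/8.4774) = 0.5329
Step 3: prox(x) = [0.2173, 1.7614, 1.7254, -3.7789]
||prox(x)|| = 4.5174
Step 4: Proximal objective.
0.5*||prox-x||^2 = 7.8408
lambda*||prox|| = 17.8889
Total = 25.7296


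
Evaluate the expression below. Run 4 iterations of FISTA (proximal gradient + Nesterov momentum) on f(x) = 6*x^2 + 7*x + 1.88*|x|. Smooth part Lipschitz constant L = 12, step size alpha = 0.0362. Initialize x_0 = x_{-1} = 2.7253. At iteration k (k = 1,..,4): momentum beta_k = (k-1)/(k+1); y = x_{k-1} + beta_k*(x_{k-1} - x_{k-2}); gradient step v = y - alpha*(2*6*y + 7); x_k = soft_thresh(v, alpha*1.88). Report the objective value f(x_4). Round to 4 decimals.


FISTA on f(x) = 6*x^2 + 7*x + 1.88*|x|
L = 12, alpha = 0.0362
Iteration 1: beta = 0.0, y = 2.7253 + 0.0*(2.7253 - 2.7253) = 2.7253
  grad(y) = 39.7036, v = y - alpha*grad = 1.288
  prox(v) = soft_thresh(1.288, 0.0681) = 1.22
Iteration 2: beta = 0.3333, y = 1.22 + 0.3333*(1.22 - 2.7253) = 0.7182
  grad(y) = 15.6184, v = y - alpha*grad = 0.1528
  prox(v) = soft_thresh(0.1528, 0.0681) = 0.0848
Iteration 3: beta = 0.5, y = 0.0848 + 0.5*(0.0848 - 1.22) = -0.4829
  grad(y) = 1.2058, v = y - alpha*grad = -0.5265
  prox(v) = soft_thresh(-0.5265, 0.0681) = -0.4584
Iteration 4: beta = 0.6, y = -0.4584 + 0.6*(-0.4584 - 0.0848) = -0.7844
  grad(y) = -2.4124, v = y - alpha*grad = -0.697
  prox(v) = soft_thresh(-0.697, 0.0681) = -0.629
f(x_4) = 6*(-0.629)^2 + 7*(-0.629) + 1.88*|-0.629| = -0.8467


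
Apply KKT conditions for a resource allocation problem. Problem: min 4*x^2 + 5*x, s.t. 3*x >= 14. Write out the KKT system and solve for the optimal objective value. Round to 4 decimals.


Step 1: Try lambda = 0 (constraint inactive).
x_unc = -5/(2*4) = -0.625
Check: 3*-0.625 = -1.875 < 14 -- violated!
Step 2: Constraint must be active: 3*x = 14
x* = 14/3 = 4.6667 (rounded; the exact value 14/3 is used below)
lambda = (2*4*(14/3) + 5)/3 = 14.1111
Step 3: Compute optimal value.
f(x*) = 4*(14/3)^2 + 5*(14/3) = 110.4444


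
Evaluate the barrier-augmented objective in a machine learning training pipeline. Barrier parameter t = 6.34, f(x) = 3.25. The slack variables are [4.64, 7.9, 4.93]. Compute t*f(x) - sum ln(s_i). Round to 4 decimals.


Step 1: Compute log-barrier.
ln values: [1.5347, 2.0669, 1.5953]
phi = -(1.5347 + 2.0669 + 1.5953) = -5.1969
Step 2: Compute augmented objective.
t*f(x) = 6.34*3.25 = 20.605
Total = 20.605 - 5.1969 = 15.4081


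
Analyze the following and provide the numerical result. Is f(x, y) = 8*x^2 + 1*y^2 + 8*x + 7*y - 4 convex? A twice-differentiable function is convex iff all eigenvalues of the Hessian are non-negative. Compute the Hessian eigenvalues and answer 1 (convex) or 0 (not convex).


The Hessian of f(x,y) = 8*x^2 + 1*y^2 + 8*x + 7*y - 4 is:
H = [[16, 0], [0, 2]]
Trace = 16 + 2 = 18
Determinant = 16*2 - (0)^2 = 32
Discriminant = (18)^2 - 4*32 = 196.0
Eigenvalues: lambda_1 = 2.0, lambda_2 = 16.0
The function is convex.

1


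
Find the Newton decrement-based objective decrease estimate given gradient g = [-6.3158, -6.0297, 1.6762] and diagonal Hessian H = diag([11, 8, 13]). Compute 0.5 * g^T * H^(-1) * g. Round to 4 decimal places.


Step 1: H is diagonal, so H^(-1) * g = [-0.5742, -0.7537, 0.1289].
Step 2: g^T H^(-1) g = sum_i g_i^2 / H_ii
  = (-6.3158)^2/11 + (-6.0297)^2/8 + (1.6762)^2/13
  = 3.6263 + 4.5447 + 0.2161 = 8.3871
Step 3: Objective decrease = 0.5 * g^T H^(-1) g = 4.1935


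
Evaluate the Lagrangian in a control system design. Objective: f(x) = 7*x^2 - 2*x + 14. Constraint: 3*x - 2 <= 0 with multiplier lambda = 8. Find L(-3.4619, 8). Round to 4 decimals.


Step 1: Evaluate f(x).
f(-3.4619) = 7*(-3.4619)^2 - 2*(-3.4619) + 14 = 104.8171
Step 2: Evaluate g(x).
g(-3.4619) = 3*-3.4619 - 2 = -12.3857
Step 3: Compute Lagrangian.
L = 104.8171 + 8*-12.3857 = 5.7315


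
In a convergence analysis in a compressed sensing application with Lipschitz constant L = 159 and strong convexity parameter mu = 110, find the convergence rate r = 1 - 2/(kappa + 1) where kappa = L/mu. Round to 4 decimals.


Step 1: Compute the condition number.
kappa = L/mu = 159/110 = 1.4455
Step 2: Compute the convergence rate.
r = 1 - 2/(kappa + 1) = 1 - 2*mu/(L + mu) = (L - mu)/(L + mu) = 49/269 = 0.1822


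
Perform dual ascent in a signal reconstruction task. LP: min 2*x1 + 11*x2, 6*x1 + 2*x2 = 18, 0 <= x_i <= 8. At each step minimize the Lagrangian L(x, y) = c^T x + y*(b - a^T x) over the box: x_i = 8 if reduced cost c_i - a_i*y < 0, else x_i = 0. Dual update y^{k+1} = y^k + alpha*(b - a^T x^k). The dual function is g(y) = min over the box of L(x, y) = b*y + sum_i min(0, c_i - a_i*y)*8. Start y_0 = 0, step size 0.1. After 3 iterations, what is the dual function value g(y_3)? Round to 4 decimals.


Dual ascent for LP: min 2*x1 + 11*x2, 6*x1 + 2*x2 = 18, 0 <= x_i <= 8
Step 1: y^k = 0.0, reduced costs: (2.0, 11.0)
  x^k = (0.0, 0.0), subgradient = b - a^T x = 18.0
  y^{k+1} = 0.0 + 0.1*18.0 = 1.8
Step 2: y^k = 1.8, reduced costs: (-8.8, 7.4)
  x^k = (8.0, 0.0), subgradient = b - a^T x = -30.0
  y^{k+1} = 1.8 + 0.1*-30.0 = -1.2
Step 3: y^k = -1.2, reduced costs: (9.2, 13.4)
  x^k = (0.0, 0.0), subgradient = b - a^T x = 18.0
  y^{k+1} = -1.2 + 0.1*18.0 = 0.6
Dual objective at y_3 = 0.6: reduced costs (-1.6, 9.8), box minimizer x = (8.0, 0.0)
g(y_3) = b*y + (c1 - a1*y)*x1 + (c2 - a2*y)*x2 = 18*0.6 + (-1.6)*8.0 + 9.8*0.0 = 10.8 - 12.8 + 0.0 = -2.0


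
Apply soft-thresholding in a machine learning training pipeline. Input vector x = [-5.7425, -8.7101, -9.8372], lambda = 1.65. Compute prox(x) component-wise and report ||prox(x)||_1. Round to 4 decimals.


Soft-thresholding with lambda = 1.65:
prox(-5.7425) = sign(-5.7425)*max(|-5.7425| - 1.65, 0) = -4.0925
prox(-8.7101) = sign(-8.7101)*max(|-8.7101| - 1.65, 0) = -7.0601
prox(-9.8372) = sign(-9.8372)*max(|-9.8372| - 1.65, 0) = -8.1872
prox(x) = [-4.0925, -7.0601, -8.1872]
||prox(x)||_1 = 4.0925 + 7.0601 + 8.1872 = 19.3398


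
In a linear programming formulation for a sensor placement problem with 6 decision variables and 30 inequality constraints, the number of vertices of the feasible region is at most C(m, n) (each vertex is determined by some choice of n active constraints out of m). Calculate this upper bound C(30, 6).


Each vertex corresponds to some choice of n active constraints out of m, so the number of vertices is at most C(m, n) = m! / (n!(m-n)!).
m = 30, n = 6
Numerator: 30 * 29 * 28 * 27 * 26 * 25
Denominator: 6! = 720
C(30, 6) = 593775


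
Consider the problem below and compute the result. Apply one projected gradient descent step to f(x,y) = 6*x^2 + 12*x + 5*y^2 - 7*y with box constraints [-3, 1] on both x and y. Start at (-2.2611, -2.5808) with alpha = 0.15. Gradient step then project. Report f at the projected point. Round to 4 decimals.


Step 1: Compute gradient at (-2.2611, -2.5808).
grad_x = 2*6*-2.2611 + 12 = -15.1332
grad_y = 2*5*-2.5808 - 7 = -32.808
Step 2: Gradient step.
x_raw = -2.2611 - 0.15*-15.1332 = 0.0089
y_raw = -2.5808 - 0.15*-32.808 = 2.3404
Step 3: Project onto [-3, 1].
x_proj = clip(0.0089) = 0.0089
y_proj = clip(2.3404) = 1.0
Step 4: Evaluate f.
f(0.0089, 1.0) = -1.893


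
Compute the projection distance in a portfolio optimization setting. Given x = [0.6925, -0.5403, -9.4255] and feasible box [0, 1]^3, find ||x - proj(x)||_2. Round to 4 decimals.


Project each component onto [0, 1].
clip(0.6925) = 0.6925, clip(-0.5403) = 0.0, clip(-9.4255) = 0.0
Projection = [0.6925, 0.0, 0.0]
Squared diffs: [0.0, 0.2919, 88.8401]
Distance = sqrt(89.132) = 9.441


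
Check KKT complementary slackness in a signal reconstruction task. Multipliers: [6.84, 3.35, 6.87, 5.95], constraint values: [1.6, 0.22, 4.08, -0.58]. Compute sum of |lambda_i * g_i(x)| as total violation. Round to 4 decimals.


KKT complementary slackness check:
lambda_1 * g_1 = 6.84 * 1.6 = 10.944
lambda_2 * g_2 = 3.35 * 0.22 = 0.737
lambda_3 * g_3 = 6.87 * 4.08 = 28.0296
lambda_4 * g_4 = 5.95 * -0.58 = -3.451
Total violation = 10.944 + 0.737 + 28.0296 + 3.451 = 43.1616


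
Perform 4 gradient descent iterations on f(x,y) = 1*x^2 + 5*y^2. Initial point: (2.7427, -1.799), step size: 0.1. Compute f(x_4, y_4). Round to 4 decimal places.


Gradient descent on f(x,y) = 1*x^2 + 5*y^2.
Starting point: (2.7427, -1.799), alpha = 0.1
Step 1: grad_x = 2*1*2.7427 = 5.4854, grad_y = 2*5*-1.799 = -17.99
  x_1 = 2.7427 - 0.1*5.4854 = 2.1942
  y_1 = -1.799 - 0.1*-17.99 = 0.0
Step 2: grad_x = 2*1*2.1942 = 4.3883, grad_y = 2*5*0.0 = 0.0
  x_2 = 2.1942 - 0.1*4.3883 = 1.7553
  y_2 = 0.0 - 0.1*0.0 = 0.0
Step 3: grad_x = 2*1*1.7553 = 3.5107, grad_y = 2*5*0.0 = 0.0
  x_3 = 1.7553 - 0.1*3.5107 = 1.4043
  y_3 = 0.0 - 0.1*0.0 = 0.0
Step 4: grad_x = 2*1*1.4043 = 2.8085, grad_y = 2*5*0.0 = 0.0
  x_4 = 1.4043 - 0.1*2.8085 = 1.1234
  y_4 = 0.0 - 0.1*0.0 = 0.0
f(1.1234, 0.0) = 1*1.1234^2 + 5*0.0^2 = 1.262


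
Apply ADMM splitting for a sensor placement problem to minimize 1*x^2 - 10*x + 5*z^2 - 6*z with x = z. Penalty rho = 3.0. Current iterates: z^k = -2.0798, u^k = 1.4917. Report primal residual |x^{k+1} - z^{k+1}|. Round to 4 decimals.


ADMM iteration with rho = 3.0, z^k = -2.0798, u^k = 1.4917
Step 1: x-update.
Minimize 1*x^2 - 10*x + (3.0/2)*(x + 2.0798 + 1.4917)^2
FOC: (2*1 + 3.0)*x = 10 + 3.0*(-2.0798 - 1.4917)
x^{k+1} = -0.1429
Step 2: z-update.
Minimize 5*z^2 - 6*z + (3.0/2)*(-0.1429 - z + 1.4917)^2
FOC: (2*5 + 3.0)*z = 6 + 3.0*(-0.1429 + 1.4917)
z^{k+1} = 0.7728
Step 3: u-update.
u^{k+1} = 1.4917 - 0.1429 - 0.7728 = 0.576
Step 4: Primal residual = |-0.1429 - 0.7728| = 0.9157


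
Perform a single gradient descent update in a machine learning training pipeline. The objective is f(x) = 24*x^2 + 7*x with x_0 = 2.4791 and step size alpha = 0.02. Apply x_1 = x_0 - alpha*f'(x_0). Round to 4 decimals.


We compute the gradient at x_0 and apply the update.
f'(x) = 48*x + 7
f'(2.4791) = 48*2.4791 + 7 = 125.9968
x_1 = 2.4791 - 0.02*125.9968 = -0.0408


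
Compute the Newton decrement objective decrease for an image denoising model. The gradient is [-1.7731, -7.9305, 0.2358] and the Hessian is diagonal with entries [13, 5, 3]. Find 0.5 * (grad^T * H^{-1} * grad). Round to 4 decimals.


Step 1: H is diagonal, so H^(-1) * g = [-0.1364, -1.5861, 0.0786].
Step 2: g^T H^(-1) g = sum_i g_i^2 / H_ii
  = (-1.7731)^2/13 + (-7.9305)^2/5 + (0.2358)^2/3
  = 0.2418 + 12.5786 + 0.0185 = 12.8389
Step 3: Objective decrease = 0.5 * g^T H^(-1) g = 6.4195


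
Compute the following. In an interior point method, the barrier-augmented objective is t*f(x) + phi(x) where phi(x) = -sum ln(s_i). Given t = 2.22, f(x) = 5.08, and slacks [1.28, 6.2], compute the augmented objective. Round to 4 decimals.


Step 1: Compute log-barrier.
ln values: [0.2469, 1.8245]
phi = -(0.2469 + 1.8245) = -2.0714
Step 2: Compute augmented objective.
t*f(x) = 2.22*5.08 = 11.2776
Total = 11.2776 - 2.0714 = 9.2062


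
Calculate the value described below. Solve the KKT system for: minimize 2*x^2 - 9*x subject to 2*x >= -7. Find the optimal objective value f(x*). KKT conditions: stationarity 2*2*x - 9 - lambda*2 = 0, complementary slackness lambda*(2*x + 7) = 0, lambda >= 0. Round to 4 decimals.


Step 1: Try lambda = 0 (constraint inactive).
Stationarity: 2*2*x - 9 = 0
x* = 9/(2*2) = 2.25
Check constraint: 2*2.25 = 4.5 >= -7 -- satisfied.
Step 2: Compute optimal value.
f(x*) = 2*2.25^2 - 9*2.25 = -10.125


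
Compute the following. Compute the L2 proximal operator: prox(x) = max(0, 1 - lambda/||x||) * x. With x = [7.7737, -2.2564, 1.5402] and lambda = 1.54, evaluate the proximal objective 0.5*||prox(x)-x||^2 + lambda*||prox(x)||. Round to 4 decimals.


Step 1: Compute ||x||.
||x|| = 8.2398
Step 2: Compute scaling factor.
scale = max(0, 1 - 1.54/8.2398) = 0.8131
Step 3: prox(x) = [6.3208, -1.8347, 1.2523]
||prox(x)|| = 6.6998
Step 4: Proximal objective.
0.5*||prox-x||^2 = 1.1858
lambda*||prox|| = 10.3177
Total = 11.5035


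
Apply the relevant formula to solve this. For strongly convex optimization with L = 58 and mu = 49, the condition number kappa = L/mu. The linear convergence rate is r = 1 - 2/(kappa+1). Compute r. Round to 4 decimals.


Step 1: Compute the condition number.
kappa = L/mu = 58/49 = 1.1837
Step 2: Compute the convergence rate.
r = 1 - 2/(kappa + 1) = 1 - 2*mu/(L + mu) = (L - mu)/(L + mu) = 9/107 = 0.0841


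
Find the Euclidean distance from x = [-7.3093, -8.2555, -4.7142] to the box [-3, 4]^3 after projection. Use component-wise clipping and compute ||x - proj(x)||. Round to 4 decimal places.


Project each component onto [-3, 4].
clip(-7.3093) = -3.0, clip(-8.2555) = -3.0, clip(-4.7142) = -3.0
Projection = [-3.0, -3.0, -3.0]
Squared diffs: [18.5701, 27.6203, 2.9385]
Distance = sqrt(49.1289) = 7.0092


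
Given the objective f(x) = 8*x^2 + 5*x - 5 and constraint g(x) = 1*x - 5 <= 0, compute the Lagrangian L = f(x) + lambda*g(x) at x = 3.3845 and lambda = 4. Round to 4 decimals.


Step 1: Evaluate f(x).
f(3.3845) = 8*3.3845^2 + 5*3.3845 - 5 = 103.5612
Step 2: Evaluate g(x).
g(3.3845) = 1*3.3845 - 5 = -1.6155
Step 3: Compute Lagrangian.
L = 103.5612 + 4*-1.6155 = 97.0992


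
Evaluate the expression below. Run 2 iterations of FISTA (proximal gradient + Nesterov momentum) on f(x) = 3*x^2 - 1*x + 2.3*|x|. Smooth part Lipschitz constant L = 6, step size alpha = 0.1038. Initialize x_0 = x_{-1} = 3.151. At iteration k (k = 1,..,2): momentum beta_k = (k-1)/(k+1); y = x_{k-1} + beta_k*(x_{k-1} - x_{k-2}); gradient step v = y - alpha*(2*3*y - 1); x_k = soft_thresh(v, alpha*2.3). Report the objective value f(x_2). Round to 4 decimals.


FISTA on f(x) = 3*x^2 - 1*x + 2.3*|x|
L = 6, alpha = 0.1038
Iteration 1: beta = 0.0, y = 3.151 + 0.0*(3.151 - 3.151) = 3.151
  grad(y) = 17.906, v = y - alpha*grad = 1.2924
  prox(v) = soft_thresh(1.2924, 0.2387) = 1.0536
Iteration 2: beta = 0.3333, y = 1.0536 + 0.3333*(1.0536 - 3.151) = 0.3545
  grad(y) = 1.1269, v = y - alpha*grad = 0.2375
  prox(v) = soft_thresh(0.2375, 0.2387) = 0.0
f(x_2) = 3*0.0^2 - 1*0.0 + 2.3*|0.0| = 0.0


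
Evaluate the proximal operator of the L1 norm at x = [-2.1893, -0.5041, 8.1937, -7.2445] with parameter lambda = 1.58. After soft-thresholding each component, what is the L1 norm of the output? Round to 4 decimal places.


Soft-thresholding with lambda = 1.58:
prox(-2.1893) = sign(-2.1893)*max(|-2.1893| - 1.58, 0) = -0.6093
prox(-0.5041) = sign(-0.5041)*max(|-0.5041| - 1.58, 0) = 0.0
prox(8.1937) = sign(8.1937)*max(|8.1937| - 1.58, 0) = 6.6137
prox(-7.2445) = sign(-7.2445)*max(|-7.2445| - 1.58, 0) = -5.6645
prox(x) = [-0.6093, 0.0, 6.6137, -5.6645]
||prox(x)||_1 = 0.6093 + 0.0 + 6.6137 + 5.6645 = 12.8875


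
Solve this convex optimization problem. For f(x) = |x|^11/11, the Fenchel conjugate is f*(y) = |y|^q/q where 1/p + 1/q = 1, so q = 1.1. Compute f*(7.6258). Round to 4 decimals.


The conjugate exponent q satisfies 1/p + 1/q = 1.
p = 11, so q = 11/(11 - 1) = 1.1
|y|^q = 7.6258^1.1 = 9.3436
f*(7.6258) = 9.3436 / 1.1 = 8.4942


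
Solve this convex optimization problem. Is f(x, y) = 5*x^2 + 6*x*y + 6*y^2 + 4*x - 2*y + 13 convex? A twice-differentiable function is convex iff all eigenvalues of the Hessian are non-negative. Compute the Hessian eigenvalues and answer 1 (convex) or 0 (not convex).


The Hessian of f(x,y) = 5*x^2 + 6*x*y + 6*y^2 + 4*x - 2*y + 13 is:
H = [[10, 6], [6, 12]]
Trace = 10 + 12 = 22
Determinant = 10*12 - (6)^2 = 84
Discriminant = (22)^2 - 4*84 = 148.0
Eigenvalues: lambda_1 = 4.9172, lambda_2 = 17.0828
The function is convex.

1


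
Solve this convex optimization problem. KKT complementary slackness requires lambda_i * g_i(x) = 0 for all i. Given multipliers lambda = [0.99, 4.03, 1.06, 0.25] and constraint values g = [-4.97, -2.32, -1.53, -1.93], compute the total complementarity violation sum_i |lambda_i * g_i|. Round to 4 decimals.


KKT complementary slackness check:
lambda_1 * g_1 = 0.99 * -4.97 = -4.9203
lambda_2 * g_2 = 4.03 * -2.32 = -9.3496
lambda_3 * g_3 = 1.06 * -1.53 = -1.6218
lambda_4 * g_4 = 0.25 * -1.93 = -0.4825
Total violation = 4.9203 + 9.3496 + 1.6218 + 0.4825 = 16.3742


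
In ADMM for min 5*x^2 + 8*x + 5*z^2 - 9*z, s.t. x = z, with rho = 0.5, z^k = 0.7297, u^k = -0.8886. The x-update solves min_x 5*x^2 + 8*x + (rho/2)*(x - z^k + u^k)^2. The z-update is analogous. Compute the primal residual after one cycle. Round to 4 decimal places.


ADMM iteration with rho = 0.5, z^k = 0.7297, u^k = -0.8886
Step 1: x-update.
Minimize 5*x^2 + 8*x + (0.5/2)*(x - 0.7297 - 0.8886)^2
FOC: (2*5 + 0.5)*x = -8 + 0.5*(0.7297 + 0.8886)
x^{k+1} = -0.6848
Step 2: z-update.
Minimize 5*z^2 - 9*z + (0.5/2)*(-0.6848 - z - 0.8886)^2
FOC: (2*5 + 0.5)*z = 9 + 0.5*(-0.6848 - 0.8886)
z^{k+1} = 0.7822
Step 3: u-update.
u^{k+1} = -0.8886 - 0.6848 - 0.7822 = -2.3557
Step 4: Primal residual = |-0.6848 - 0.7822| = 1.4671


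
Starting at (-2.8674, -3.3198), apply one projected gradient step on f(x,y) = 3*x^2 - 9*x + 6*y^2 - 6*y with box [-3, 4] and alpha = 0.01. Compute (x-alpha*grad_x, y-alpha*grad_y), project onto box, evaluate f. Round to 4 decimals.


Step 1: Compute gradient at (-2.8674, -3.3198).
grad_x = 2*3*-2.8674 - 9 = -26.2044
grad_y = 2*6*-3.3198 - 6 = -45.8376
Step 2: Gradient step.
x_raw = -2.8674 - 0.01*-26.2044 = -2.6054
y_raw = -3.3198 - 0.01*-45.8376 = -2.8614
Step 3: Project onto [-3, 4].
x_proj = clip(-2.6054) = -2.6054
y_proj = clip(-2.8614) = -2.8614
Step 4: Evaluate f.
f(-2.6054, -2.8614) = 110.1069


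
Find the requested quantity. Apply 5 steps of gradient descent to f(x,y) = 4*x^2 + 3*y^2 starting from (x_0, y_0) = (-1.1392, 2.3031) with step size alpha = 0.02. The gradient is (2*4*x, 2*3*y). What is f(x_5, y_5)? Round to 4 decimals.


Gradient descent on f(x,y) = 4*x^2 + 3*y^2.
Starting point: (-1.1392, 2.3031), alpha = 0.02
Step 1: grad_x = 2*4*-1.1392 = -9.1136, grad_y = 2*3*2.3031 = 13.8186
  x_1 = -1.1392 - 0.02*-9.1136 = -0.9569
  y_1 = 2.3031 - 0.02*13.8186 = 2.0267
Step 2: grad_x = 2*4*-0.9569 = -7.6554, grad_y = 2*3*2.0267 = 12.1604
  x_2 = -0.9569 - 0.02*-7.6554 = -0.8038
  y_2 = 2.0267 - 0.02*12.1604 = 1.7835
Step 3: grad_x = 2*4*-0.8038 = -6.4306, grad_y = 2*3*1.7835 = 10.7011
  x_3 = -0.8038 - 0.02*-6.4306 = -0.6752
  y_3 = 1.7835 - 0.02*10.7011 = 1.5695
Step 4: grad_x = 2*4*-0.6752 = -5.4017, grad_y = 2*3*1.5695 = 9.417
  x_4 = -0.6752 - 0.02*-5.4017 = -0.5672
  y_4 = 1.5695 - 0.02*9.417 = 1.3812
Step 5: grad_x = 2*4*-0.5672 = -4.5374, grad_y = 2*3*1.3812 = 8.287
  x_5 = -0.5672 - 0.02*-4.5374 = -0.4764
  y_5 = 1.3812 - 0.02*8.287 = 1.2154
f(-0.4764, 1.2154) = 4*(-0.4764)^2 + 3*1.2154^2 = 5.3397


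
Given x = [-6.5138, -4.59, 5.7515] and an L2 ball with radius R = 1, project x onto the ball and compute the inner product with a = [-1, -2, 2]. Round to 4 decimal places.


Step 1: Compute ||x|| (intermediates to 6 decimals).
||x|| = sqrt((-6.5138)^2 + (-4.59)^2 + 5.7515^2) = 9.827382
Step 2: Project.
Since ||x|| > R, scale = R/||x|| = 1/9.827382 = 0.101757, proj(x) = scale * x
proj(x) = [-0.662825, -0.467065, 0.585255]
Step 3: Dot product.
a^T * proj(x) = -1*(-0.662825) - 2*(-0.467065) + 2*0.585255 = 2.7675


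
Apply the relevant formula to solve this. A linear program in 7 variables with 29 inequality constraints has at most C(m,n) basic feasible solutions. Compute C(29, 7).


Each vertex corresponds to some choice of n active constraints out of m, so the number of vertices is at most C(m, n) = m! / (n!(m-n)!).
m = 29, n = 7
Numerator: 29 * 28 * 27 * 26 * 25 * 24 * 23
Denominator: 7! = 5040
C(29, 7) = 1560780


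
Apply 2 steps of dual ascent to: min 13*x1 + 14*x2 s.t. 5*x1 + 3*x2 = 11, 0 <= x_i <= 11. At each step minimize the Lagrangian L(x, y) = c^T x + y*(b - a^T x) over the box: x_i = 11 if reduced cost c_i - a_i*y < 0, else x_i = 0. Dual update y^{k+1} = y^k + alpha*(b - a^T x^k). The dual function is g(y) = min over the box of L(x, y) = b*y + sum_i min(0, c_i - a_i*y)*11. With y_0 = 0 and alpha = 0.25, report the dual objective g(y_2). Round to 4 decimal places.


Dual ascent for LP: min 13*x1 + 14*x2, 5*x1 + 3*x2 = 11, 0 <= x_i <= 11
Step 1: y^k = 0.0, reduced costs: (13.0, 14.0)
  x^k = (0.0, 0.0), subgradient = b - a^T x = 11.0
  y^{k+1} = 0.0 + 0.25*11.0 = 2.75
Step 2: y^k = 2.75, reduced costs: (-0.75, 5.75)
  x^k = (11.0, 0.0), subgradient = b - a^T x = -44.0
  y^{k+1} = 2.75 + 0.25*-44.0 = -8.25
Dual objective at y_2 = -8.25: reduced costs (54.25, 38.75), box minimizer x = (0.0, 0.0)
g(y_2) = b*y + (c1 - a1*y)*x1 + (c2 - a2*y)*x2 = 11*(-8.25) + 54.25*0.0 + 38.75*0.0 = -90.75 + 0.0 + 0.0 = -90.75


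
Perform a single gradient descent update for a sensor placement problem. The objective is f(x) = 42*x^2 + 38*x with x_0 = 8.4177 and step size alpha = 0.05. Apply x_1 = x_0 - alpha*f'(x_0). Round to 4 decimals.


We compute the gradient at x_0 and apply the update.
f'(x) = 84*x + 38
f'(8.4177) = 84*8.4177 + 38 = 745.0868
x_1 = 8.4177 - 0.05*745.0868 = -28.8366


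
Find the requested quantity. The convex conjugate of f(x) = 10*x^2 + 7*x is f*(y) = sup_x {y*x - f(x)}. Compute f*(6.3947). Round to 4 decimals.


f*(y) = sup_x {y*x - a*x^2 - b*x} = sup_x {(y-b)*x - a*x^2}
FOC: (y - b) - 2a*x = 0 => x* = (y - b)/(2a)
x* = (6.3947 - 7)/(2*10) = -0.0303
f*(6.3947) = (y-b)^2/(4a) = (6.3947 - 7)^2/(4*10)
= 0.3664/40 = 0.0092


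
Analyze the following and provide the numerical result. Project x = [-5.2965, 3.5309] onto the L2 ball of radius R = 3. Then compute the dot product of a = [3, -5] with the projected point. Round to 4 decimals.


Step 1: Compute ||x|| (intermediates to 6 decimals).
||x|| = sqrt((-5.2965)^2 + 3.5309^2) = 6.365545
Step 2: Project.
Since ||x|| > R, scale = R/||x|| = 3/6.365545 = 0.471287, proj(x) = scale * x
proj(x) = [-2.496172, 1.664067]
Step 3: Dot product.
a^T * proj(x) = 3*(-2.496172) - 5*1.664067 = -15.8089


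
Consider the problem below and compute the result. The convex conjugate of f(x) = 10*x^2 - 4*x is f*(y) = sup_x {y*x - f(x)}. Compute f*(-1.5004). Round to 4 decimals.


f*(y) = sup_x {y*x - a*x^2 - b*x} = sup_x {(y-b)*x - a*x^2}
FOC: (y - b) - 2a*x = 0 => x* = (y - b)/(2a)
x* = (-1.5004 + 4)/(2*10) = 0.125
f*(-1.5004) = (y-b)^2/(4a) = (-1.5004 + 4)^2/(4*10)
= 6.248/40 = 0.1562


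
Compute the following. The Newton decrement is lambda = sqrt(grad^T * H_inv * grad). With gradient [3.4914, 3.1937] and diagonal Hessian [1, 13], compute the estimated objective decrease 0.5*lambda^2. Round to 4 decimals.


Step 1: H is diagonal, so H^(-1) * g = [3.4914, 0.2457].
Step 2: g^T H^(-1) g = sum_i g_i^2 / H_ii
  = (3.4914)^2/1 + (3.1937)^2/13
  = 12.1899 + 0.7846 = 12.9745
Step 3: Objective decrease = 0.5 * g^T H^(-1) g = 6.4872


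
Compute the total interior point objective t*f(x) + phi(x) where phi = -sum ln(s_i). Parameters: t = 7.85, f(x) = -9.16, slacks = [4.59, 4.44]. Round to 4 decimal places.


Step 1: Compute log-barrier.
ln values: [1.5239, 1.4907]
phi = -(1.5239 + 1.4907) = -3.0145
Step 2: Compute augmented objective.
t*f(x) = 7.85*-9.16 = -71.906
Total = -71.906 - 3.0145 = -74.9205


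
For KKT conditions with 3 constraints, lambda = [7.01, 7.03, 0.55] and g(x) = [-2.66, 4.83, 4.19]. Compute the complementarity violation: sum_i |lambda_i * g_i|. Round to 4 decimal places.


KKT complementary slackness check:
lambda_1 * g_1 = 7.01 * -2.66 = -18.6466
lambda_2 * g_2 = 7.03 * 4.83 = 33.9549
lambda_3 * g_3 = 0.55 * 4.19 = 2.3045
Total violation = 18.6466 + 33.9549 + 2.3045 = 54.906


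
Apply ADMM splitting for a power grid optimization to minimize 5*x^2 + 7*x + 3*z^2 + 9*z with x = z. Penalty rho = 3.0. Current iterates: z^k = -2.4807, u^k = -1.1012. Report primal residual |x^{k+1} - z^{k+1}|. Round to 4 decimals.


ADMM iteration with rho = 3.0, z^k = -2.4807, u^k = -1.1012
Step 1: x-update.
Minimize 5*x^2 + 7*x + (3.0/2)*(x + 2.4807 - 1.1012)^2
FOC: (2*5 + 3.0)*x = -7 + 3.0*(-2.4807 + 1.1012)
x^{k+1} = -0.8568
Step 2: z-update.
Minimize 3*z^2 + 9*z + (3.0/2)*(-0.8568 - z - 1.1012)^2
FOC: (2*3 + 3.0)*z = -9 + 3.0*(-0.8568 - 1.1012)
z^{k+1} = -1.6527
Step 3: u-update.
u^{k+1} = -1.1012 - 0.8568 + 1.6527 = -0.3053
Step 4: Primal residual = |-0.8568 + 1.6527| = 0.7959


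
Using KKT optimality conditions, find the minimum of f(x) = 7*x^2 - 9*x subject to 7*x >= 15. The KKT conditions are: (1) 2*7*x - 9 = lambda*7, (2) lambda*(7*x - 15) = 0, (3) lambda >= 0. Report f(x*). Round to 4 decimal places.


Step 1: Try lambda = 0 (constraint inactive).
x_unc = 9/(2*7) = 0.6429
Check: 7*0.6429 = 4.5003 < 15 -- violated!
Step 2: Constraint must be active: 7*x = 15
x* = 15/7 = 2.1429 (rounded; the exact value 15/7 is used below)
lambda = (2*7*(15/7) - 9)/7 = 3.0
Step 3: Compute optimal value.
f(x*) = 7*(15/7)^2 - 9*(15/7) = 12.8571


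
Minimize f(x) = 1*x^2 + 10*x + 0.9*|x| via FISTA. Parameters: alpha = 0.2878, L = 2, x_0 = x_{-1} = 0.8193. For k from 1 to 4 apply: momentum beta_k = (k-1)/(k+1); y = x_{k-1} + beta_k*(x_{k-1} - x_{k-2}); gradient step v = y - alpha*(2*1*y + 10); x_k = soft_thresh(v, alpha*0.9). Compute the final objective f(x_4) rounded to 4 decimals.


FISTA on f(x) = 1*x^2 + 10*x + 0.9*|x|
L = 2, alpha = 0.2878
Iteration 1: beta = 0.0, y = 0.8193 + 0.0*(0.8193 - 0.8193) = 0.8193
  grad(y) = 11.6386, v = y - alpha*grad = -2.5303
  prox(v) = soft_thresh(-2.5303, 0.259) = -2.2713
Iteration 2: beta = 0.3333, y = -2.2713 + 0.3333*(-2.2713 - 0.8193) = -3.3015
  grad(y) = 3.3971, v = y - alpha*grad = -4.2791
  prox(v) = soft_thresh(-4.2791, 0.259) = -4.0201
Iteration 3: beta = 0.5, y = -4.0201 + 0.5*(-4.0201 + 2.2713) = -4.8945
  grad(y) = 0.2109, v = y - alpha*grad = -4.9552
  prox(v) = soft_thresh(-4.9552, 0.259) = -4.6962
Iteration 4: beta = 0.6, y = -4.6962 + 0.6*(-4.6962 + 4.0201) = -5.1019
  grad(y) = -0.2038, v = y - alpha*grad = -5.0432
  prox(v) = soft_thresh(-5.0432, 0.259) = -4.7842
f(x_4) = 1*(-4.7842)^2 + 10*(-4.7842) + 0.9*|-4.7842| = -20.6476


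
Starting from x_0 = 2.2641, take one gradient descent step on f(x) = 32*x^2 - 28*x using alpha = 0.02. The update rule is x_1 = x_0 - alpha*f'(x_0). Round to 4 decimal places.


We compute the gradient at x_0 and apply the update.
f'(x) = 64*x - 28
f'(2.2641) = 64*2.2641 - 28 = 116.9024
x_1 = 2.2641 - 0.02*116.9024 = -0.0739


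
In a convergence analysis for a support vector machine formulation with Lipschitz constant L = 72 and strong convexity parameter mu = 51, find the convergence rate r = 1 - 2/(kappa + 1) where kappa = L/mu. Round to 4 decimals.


Step 1: Compute the condition number.
kappa = L/mu = 72/51 = 1.4118
Step 2: Compute the convergence rate.
r = 1 - 2/(kappa + 1) = 1 - 2*mu/(L + mu) = (L - mu)/(L + mu) = 21/123 = 0.1707


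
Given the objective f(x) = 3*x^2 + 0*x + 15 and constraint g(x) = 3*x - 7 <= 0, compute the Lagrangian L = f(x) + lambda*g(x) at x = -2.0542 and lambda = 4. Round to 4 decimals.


Step 1: Evaluate f(x).
f(-2.0542) = 3*(-2.0542)^2 + 0*(-2.0542) + 15 = 27.6592
Step 2: Evaluate g(x).
g(-2.0542) = 3*-2.0542 - 7 = -13.1626
Step 3: Compute Lagrangian.
L = 27.6592 + 4*-13.1626 = -24.9912
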